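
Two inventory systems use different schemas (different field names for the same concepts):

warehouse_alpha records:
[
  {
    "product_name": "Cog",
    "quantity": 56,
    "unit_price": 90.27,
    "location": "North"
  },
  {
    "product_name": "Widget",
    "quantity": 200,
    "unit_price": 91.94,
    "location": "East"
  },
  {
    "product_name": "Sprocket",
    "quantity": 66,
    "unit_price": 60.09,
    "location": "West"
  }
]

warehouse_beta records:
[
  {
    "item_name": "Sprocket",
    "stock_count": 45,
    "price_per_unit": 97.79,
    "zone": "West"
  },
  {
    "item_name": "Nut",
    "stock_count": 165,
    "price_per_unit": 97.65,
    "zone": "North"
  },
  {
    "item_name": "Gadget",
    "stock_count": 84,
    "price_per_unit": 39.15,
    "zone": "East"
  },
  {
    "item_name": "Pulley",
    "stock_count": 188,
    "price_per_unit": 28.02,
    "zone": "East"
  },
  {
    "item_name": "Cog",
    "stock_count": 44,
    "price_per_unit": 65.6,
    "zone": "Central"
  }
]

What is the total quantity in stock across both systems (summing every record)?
848

To reconcile these schemas, identify the field holding the quantity in stock in each system:
1. In warehouse_alpha it is "quantity"
2. In warehouse_beta it is "stock_count"

From warehouse_alpha: 56 + 200 + 66 = 322
From warehouse_beta: 45 + 165 + 84 + 188 + 44 = 526

Total: 322 + 526 = 848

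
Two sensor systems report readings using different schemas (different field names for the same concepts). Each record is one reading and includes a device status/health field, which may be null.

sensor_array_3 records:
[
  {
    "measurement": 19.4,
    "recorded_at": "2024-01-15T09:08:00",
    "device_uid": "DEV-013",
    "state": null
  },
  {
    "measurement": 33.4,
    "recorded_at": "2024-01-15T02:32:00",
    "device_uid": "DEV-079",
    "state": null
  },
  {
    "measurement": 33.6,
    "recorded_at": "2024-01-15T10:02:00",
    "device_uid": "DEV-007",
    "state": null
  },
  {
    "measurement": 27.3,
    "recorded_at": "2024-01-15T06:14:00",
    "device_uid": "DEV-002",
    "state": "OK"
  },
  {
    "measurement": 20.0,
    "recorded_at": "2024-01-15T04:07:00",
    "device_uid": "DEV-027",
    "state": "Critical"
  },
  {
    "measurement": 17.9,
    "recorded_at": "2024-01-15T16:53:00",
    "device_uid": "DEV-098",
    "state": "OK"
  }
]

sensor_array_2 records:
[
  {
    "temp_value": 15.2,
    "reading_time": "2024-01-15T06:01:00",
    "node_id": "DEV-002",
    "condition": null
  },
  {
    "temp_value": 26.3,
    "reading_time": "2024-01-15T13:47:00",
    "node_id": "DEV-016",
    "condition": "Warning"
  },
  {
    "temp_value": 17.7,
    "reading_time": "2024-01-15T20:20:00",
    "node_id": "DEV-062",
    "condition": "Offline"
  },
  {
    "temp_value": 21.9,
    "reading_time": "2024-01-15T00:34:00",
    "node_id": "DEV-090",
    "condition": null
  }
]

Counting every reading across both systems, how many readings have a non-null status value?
5

Schema mapping: "state" (sensor_array_3) = "condition" (sensor_array_2) = status

Non-null in sensor_array_3: 3
Non-null in sensor_array_2: 2

Total non-null: 3 + 2 = 5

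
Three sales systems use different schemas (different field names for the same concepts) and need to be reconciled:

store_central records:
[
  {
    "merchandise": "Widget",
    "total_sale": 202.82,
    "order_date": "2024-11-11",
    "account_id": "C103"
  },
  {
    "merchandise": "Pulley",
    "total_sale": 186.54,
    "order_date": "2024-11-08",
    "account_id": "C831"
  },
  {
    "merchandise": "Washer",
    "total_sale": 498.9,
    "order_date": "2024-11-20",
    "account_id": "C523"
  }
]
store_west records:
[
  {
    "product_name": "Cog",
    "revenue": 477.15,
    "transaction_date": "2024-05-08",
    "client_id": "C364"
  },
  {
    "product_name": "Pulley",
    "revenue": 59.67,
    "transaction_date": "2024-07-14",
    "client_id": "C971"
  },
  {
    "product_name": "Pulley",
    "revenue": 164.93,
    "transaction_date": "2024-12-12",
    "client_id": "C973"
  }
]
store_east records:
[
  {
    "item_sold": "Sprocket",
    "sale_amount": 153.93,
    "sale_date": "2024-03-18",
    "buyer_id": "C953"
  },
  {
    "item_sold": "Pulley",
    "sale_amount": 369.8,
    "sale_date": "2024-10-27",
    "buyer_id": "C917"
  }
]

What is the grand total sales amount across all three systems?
2113.74

Schema reconciliation - all amount fields map to sale amount:

store_central (total_sale): 888.26
store_west (revenue): 701.75
store_east (sale_amount): 523.73

Grand total: 2113.74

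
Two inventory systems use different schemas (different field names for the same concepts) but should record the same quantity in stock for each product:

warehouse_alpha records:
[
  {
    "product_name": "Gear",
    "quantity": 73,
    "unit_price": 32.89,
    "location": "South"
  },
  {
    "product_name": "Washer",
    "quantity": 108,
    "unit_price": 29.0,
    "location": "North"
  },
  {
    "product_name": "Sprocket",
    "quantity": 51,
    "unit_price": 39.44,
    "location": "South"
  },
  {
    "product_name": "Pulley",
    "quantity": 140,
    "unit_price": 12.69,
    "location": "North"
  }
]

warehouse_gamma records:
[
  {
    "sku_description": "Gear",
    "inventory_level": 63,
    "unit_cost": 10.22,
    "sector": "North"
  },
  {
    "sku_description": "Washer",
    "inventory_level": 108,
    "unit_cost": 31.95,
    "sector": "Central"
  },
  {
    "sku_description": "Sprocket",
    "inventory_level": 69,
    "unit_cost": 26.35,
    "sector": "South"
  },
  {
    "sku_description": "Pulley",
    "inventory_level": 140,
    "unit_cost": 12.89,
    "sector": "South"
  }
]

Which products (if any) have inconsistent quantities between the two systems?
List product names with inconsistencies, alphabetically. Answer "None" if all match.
Gear, Sprocket

Schema mappings:
- "product_name" (warehouse_alpha) = "sku_description" (warehouse_gamma) = product name
- "quantity" (warehouse_alpha) = "inventory_level" (warehouse_gamma) = quantity

Comparison:
  Gear: 73 vs 63 - MISMATCH
  Washer: 108 vs 108 - MATCH
  Sprocket: 51 vs 69 - MISMATCH
  Pulley: 140 vs 140 - MATCH

Products with inconsistencies: Gear, Sprocket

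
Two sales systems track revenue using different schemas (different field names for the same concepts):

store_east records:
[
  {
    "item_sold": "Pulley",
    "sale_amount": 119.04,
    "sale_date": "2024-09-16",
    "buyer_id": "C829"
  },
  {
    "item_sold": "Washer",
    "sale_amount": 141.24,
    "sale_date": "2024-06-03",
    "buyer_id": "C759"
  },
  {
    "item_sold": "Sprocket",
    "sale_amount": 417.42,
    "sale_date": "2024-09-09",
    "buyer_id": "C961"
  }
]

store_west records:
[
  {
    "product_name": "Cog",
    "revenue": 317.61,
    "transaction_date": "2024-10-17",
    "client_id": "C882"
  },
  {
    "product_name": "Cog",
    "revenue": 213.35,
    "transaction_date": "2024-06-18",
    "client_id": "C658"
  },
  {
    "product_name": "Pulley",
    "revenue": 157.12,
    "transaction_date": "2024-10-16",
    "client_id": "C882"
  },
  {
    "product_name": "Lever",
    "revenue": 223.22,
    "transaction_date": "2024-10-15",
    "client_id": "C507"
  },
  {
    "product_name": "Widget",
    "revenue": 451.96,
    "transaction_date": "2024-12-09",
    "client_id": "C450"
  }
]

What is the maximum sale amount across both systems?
451.96

Reconcile: "sale_amount" (store_east) = "revenue" (store_west) = sale amount

Maximum in store_east: 417.42
Maximum in store_west: 451.96

Overall maximum: max(417.42, 451.96) = 451.96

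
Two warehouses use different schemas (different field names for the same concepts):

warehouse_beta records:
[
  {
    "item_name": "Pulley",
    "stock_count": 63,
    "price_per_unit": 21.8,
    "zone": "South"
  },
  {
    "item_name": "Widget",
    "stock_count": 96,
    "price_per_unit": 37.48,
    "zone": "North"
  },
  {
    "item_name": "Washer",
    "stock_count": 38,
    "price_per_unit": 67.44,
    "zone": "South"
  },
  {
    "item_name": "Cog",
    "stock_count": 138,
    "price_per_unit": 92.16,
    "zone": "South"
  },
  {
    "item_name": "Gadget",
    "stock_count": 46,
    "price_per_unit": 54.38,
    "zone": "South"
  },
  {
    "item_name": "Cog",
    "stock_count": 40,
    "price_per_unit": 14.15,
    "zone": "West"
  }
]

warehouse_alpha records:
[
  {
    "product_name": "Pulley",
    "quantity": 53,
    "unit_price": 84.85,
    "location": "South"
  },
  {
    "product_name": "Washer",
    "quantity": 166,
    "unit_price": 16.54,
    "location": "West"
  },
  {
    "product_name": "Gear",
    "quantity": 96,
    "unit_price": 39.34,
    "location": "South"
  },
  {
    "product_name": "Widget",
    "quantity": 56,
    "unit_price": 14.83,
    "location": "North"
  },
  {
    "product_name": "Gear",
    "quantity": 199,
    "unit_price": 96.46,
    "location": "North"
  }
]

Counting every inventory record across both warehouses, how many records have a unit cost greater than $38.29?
6

Schema mapping: "price_per_unit" (warehouse_beta) = "unit_price" (warehouse_alpha) = unit cost

Records > $38.29 in warehouse_beta: 3
Records > $38.29 in warehouse_alpha: 3

Total count: 3 + 3 = 6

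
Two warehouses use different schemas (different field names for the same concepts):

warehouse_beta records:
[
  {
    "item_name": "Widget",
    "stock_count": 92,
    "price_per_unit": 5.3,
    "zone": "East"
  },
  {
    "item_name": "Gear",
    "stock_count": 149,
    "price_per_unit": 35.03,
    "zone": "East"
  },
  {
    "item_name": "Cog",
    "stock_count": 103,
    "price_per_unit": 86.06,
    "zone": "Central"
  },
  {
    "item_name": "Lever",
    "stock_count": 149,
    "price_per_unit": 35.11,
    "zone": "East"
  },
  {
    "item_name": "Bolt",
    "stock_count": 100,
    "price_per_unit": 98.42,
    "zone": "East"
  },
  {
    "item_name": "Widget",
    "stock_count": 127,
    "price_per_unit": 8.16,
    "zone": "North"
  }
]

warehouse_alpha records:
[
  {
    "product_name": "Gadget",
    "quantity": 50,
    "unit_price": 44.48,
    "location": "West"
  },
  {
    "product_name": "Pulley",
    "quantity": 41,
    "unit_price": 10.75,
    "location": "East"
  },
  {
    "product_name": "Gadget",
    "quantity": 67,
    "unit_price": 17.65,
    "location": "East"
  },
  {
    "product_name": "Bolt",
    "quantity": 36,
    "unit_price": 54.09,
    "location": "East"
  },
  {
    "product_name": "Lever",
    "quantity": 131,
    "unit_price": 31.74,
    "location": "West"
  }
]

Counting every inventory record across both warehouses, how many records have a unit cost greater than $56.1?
2

Schema mapping: "price_per_unit" (warehouse_beta) = "unit_price" (warehouse_alpha) = unit cost

Records > $56.1 in warehouse_beta: 2
Records > $56.1 in warehouse_alpha: 0

Total count: 2 + 0 = 2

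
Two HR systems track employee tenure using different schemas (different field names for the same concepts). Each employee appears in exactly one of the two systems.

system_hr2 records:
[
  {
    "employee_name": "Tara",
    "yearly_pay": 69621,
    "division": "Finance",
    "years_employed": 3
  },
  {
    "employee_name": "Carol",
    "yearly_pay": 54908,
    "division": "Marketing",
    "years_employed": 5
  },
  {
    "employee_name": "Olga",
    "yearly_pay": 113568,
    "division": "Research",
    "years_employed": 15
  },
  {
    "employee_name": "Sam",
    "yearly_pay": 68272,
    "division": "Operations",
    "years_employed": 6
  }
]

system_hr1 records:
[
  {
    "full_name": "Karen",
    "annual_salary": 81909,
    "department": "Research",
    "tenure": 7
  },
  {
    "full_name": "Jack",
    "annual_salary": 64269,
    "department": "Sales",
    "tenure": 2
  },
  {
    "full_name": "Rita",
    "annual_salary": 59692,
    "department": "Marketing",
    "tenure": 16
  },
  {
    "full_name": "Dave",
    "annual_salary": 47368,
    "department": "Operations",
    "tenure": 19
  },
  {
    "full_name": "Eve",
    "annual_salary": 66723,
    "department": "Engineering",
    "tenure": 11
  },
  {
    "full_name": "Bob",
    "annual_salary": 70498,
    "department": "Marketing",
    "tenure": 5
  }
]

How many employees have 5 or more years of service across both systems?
8

Reconcile schemas: "years_employed" (system_hr2) = "tenure" (system_hr1) = years of service

From system_hr2: 3 employees with >= 5 years
From system_hr1: 5 employees with >= 5 years

Total: 3 + 5 = 8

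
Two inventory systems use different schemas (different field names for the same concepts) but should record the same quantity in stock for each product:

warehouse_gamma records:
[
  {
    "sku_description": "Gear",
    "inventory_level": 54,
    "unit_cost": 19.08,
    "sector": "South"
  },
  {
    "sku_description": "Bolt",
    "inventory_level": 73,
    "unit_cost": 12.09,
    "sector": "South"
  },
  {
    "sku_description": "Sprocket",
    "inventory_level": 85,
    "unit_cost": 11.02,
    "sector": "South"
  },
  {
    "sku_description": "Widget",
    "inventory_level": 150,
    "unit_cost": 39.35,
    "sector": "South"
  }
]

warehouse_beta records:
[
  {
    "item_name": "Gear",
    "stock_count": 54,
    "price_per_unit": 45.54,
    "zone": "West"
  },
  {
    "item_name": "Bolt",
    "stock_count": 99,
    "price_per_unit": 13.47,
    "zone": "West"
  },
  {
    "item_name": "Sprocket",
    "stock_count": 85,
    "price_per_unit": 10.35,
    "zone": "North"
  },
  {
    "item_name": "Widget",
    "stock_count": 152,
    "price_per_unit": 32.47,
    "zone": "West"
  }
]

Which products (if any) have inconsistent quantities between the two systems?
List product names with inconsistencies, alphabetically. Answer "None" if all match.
Bolt, Widget

Schema mappings:
- "sku_description" (warehouse_gamma) = "item_name" (warehouse_beta) = product name
- "inventory_level" (warehouse_gamma) = "stock_count" (warehouse_beta) = quantity

Comparison:
  Gear: 54 vs 54 - MATCH
  Bolt: 73 vs 99 - MISMATCH
  Sprocket: 85 vs 85 - MATCH
  Widget: 150 vs 152 - MISMATCH

Products with inconsistencies: Bolt, Widget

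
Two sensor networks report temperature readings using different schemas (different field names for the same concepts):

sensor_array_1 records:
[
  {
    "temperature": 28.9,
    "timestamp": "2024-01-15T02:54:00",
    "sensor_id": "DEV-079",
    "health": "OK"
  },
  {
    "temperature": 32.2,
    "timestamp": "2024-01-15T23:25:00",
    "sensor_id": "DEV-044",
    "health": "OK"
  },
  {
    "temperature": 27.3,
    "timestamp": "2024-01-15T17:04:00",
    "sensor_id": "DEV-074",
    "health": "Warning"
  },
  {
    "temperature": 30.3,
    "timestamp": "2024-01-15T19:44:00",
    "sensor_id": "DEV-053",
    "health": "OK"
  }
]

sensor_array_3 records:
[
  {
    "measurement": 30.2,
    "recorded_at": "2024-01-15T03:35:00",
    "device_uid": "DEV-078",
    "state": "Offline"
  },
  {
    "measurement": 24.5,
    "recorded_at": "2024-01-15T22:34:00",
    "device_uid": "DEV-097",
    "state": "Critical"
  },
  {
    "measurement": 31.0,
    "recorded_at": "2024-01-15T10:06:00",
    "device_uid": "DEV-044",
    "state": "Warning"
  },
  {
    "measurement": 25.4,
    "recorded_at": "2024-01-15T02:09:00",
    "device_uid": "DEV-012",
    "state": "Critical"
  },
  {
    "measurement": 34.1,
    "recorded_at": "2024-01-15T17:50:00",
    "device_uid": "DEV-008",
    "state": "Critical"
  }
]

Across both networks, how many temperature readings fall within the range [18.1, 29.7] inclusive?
4

Schema mapping: "temperature" (sensor_array_1) = "measurement" (sensor_array_3) = temperature

Readings in [18.1, 29.7] from sensor_array_1: 2
Readings in [18.1, 29.7] from sensor_array_3: 2

Total count: 2 + 2 = 4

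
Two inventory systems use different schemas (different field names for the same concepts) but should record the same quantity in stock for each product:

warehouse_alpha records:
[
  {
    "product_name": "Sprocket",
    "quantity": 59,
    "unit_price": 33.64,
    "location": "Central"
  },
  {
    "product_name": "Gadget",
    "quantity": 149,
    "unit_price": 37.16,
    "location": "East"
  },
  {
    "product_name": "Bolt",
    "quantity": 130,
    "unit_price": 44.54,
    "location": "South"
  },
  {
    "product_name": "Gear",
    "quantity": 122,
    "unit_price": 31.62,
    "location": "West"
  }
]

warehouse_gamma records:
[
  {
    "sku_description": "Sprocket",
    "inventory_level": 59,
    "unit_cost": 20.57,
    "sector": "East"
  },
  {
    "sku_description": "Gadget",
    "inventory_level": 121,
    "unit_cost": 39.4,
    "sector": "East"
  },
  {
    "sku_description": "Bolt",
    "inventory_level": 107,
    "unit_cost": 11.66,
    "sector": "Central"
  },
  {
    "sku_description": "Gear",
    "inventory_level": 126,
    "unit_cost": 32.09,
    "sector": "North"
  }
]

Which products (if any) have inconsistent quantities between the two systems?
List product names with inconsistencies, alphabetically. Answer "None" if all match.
Bolt, Gadget, Gear

Schema mappings:
- "product_name" (warehouse_alpha) = "sku_description" (warehouse_gamma) = product name
- "quantity" (warehouse_alpha) = "inventory_level" (warehouse_gamma) = quantity

Comparison:
  Sprocket: 59 vs 59 - MATCH
  Gadget: 149 vs 121 - MISMATCH
  Bolt: 130 vs 107 - MISMATCH
  Gear: 122 vs 126 - MISMATCH

Products with inconsistencies: Bolt, Gadget, Gear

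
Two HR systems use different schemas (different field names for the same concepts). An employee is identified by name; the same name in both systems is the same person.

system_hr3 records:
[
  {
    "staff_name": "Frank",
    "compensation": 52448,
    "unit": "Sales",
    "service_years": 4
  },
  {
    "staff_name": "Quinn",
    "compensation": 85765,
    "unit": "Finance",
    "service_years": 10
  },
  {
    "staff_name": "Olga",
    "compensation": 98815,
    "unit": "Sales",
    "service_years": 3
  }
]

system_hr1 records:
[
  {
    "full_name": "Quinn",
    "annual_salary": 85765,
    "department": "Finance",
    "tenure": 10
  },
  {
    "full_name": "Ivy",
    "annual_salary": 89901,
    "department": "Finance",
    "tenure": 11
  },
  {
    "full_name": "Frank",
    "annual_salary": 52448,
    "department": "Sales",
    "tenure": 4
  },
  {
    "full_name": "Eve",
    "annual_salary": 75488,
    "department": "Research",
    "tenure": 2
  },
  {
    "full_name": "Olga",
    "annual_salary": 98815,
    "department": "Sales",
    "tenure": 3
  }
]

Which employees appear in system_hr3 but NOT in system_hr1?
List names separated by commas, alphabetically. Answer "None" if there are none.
None

Schema mapping: "staff_name" (system_hr3) = "full_name" (system_hr1) = employee name

Names in system_hr3: ['Frank', 'Olga', 'Quinn']
Names in system_hr1: ['Eve', 'Frank', 'Ivy', 'Olga', 'Quinn']

In system_hr3 but not system_hr1: None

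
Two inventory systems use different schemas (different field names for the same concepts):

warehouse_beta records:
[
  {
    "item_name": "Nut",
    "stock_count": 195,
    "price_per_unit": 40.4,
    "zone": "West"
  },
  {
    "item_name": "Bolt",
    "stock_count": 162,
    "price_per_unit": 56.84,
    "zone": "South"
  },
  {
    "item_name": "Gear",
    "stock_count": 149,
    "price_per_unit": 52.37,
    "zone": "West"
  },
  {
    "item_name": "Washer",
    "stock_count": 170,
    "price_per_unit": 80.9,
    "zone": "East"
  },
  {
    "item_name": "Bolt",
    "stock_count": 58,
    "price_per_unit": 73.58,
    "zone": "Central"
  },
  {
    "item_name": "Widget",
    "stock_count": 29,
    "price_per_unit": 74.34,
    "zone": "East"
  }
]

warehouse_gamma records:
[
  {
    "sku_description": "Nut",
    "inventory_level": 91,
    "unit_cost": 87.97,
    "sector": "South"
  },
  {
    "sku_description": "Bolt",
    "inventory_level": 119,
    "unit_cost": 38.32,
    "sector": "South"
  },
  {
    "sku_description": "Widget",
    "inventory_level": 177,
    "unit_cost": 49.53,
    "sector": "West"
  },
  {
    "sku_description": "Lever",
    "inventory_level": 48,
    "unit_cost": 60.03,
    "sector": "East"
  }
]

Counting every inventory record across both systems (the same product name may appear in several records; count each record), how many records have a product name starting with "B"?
3

Schema mapping: "item_name" (warehouse_beta) = "sku_description" (warehouse_gamma) = product name

Records with product name starting with "B" in warehouse_beta: 2
Records with product name starting with "B" in warehouse_gamma: 1

Total: 2 + 1 = 3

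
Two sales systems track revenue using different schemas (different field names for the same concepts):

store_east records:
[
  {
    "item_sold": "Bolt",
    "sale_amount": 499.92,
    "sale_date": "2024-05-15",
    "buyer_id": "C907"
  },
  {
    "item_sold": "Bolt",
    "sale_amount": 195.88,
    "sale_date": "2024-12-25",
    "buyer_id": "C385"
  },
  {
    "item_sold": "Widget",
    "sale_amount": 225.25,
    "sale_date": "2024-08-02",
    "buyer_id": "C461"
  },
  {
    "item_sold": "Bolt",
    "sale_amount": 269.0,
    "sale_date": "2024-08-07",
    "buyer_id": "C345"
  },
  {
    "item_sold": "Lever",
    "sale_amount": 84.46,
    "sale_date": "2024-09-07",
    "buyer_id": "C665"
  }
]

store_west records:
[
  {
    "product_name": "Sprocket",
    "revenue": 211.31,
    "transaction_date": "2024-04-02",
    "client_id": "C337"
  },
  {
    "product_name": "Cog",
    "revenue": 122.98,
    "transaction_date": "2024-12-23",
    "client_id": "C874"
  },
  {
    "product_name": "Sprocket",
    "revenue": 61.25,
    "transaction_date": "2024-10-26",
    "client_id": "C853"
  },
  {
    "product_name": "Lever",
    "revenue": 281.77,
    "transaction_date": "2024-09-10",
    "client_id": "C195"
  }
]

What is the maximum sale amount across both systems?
499.92

Reconcile: "sale_amount" (store_east) = "revenue" (store_west) = sale amount

Maximum in store_east: 499.92
Maximum in store_west: 281.77

Overall maximum: max(499.92, 281.77) = 499.92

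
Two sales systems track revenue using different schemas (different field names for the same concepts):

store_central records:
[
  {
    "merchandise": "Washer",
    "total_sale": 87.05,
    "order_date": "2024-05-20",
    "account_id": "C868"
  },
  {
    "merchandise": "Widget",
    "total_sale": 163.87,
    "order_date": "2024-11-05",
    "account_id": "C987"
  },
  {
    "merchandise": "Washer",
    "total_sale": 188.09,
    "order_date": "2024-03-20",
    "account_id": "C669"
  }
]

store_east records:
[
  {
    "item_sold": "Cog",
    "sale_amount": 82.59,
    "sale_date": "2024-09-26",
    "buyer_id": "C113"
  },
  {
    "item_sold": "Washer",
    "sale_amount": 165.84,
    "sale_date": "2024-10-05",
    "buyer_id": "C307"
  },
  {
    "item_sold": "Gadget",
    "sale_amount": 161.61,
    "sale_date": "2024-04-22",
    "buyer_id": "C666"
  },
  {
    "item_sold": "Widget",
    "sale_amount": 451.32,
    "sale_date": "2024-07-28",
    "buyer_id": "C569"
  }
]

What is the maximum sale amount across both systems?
451.32

Reconcile: "total_sale" (store_central) = "sale_amount" (store_east) = sale amount

Maximum in store_central: 188.09
Maximum in store_east: 451.32

Overall maximum: max(188.09, 451.32) = 451.32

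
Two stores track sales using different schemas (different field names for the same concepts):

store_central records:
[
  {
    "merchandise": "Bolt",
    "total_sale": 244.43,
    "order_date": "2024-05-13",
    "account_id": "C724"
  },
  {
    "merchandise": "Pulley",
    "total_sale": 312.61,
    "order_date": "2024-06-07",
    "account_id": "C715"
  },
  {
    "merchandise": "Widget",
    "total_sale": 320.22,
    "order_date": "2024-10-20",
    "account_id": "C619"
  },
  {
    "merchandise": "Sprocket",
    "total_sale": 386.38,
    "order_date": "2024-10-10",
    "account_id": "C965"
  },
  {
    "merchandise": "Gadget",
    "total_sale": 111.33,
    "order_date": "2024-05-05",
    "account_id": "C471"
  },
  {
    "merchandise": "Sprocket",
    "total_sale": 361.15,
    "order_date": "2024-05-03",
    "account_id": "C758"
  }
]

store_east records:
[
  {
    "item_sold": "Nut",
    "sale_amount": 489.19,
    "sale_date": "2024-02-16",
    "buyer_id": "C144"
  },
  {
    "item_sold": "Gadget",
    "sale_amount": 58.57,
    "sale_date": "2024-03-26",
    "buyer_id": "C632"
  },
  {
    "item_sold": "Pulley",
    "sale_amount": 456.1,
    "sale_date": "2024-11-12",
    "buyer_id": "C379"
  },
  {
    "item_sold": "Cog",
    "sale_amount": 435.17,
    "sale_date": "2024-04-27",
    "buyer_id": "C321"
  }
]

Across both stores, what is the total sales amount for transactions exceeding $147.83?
3005.25

Schema mapping: "total_sale" (store_central) = "sale_amount" (store_east) = sale amount

Sum of sales > $147.83 in store_central: 1624.79
Sum of sales > $147.83 in store_east: 1380.46

Total: 1624.79 + 1380.46 = 3005.25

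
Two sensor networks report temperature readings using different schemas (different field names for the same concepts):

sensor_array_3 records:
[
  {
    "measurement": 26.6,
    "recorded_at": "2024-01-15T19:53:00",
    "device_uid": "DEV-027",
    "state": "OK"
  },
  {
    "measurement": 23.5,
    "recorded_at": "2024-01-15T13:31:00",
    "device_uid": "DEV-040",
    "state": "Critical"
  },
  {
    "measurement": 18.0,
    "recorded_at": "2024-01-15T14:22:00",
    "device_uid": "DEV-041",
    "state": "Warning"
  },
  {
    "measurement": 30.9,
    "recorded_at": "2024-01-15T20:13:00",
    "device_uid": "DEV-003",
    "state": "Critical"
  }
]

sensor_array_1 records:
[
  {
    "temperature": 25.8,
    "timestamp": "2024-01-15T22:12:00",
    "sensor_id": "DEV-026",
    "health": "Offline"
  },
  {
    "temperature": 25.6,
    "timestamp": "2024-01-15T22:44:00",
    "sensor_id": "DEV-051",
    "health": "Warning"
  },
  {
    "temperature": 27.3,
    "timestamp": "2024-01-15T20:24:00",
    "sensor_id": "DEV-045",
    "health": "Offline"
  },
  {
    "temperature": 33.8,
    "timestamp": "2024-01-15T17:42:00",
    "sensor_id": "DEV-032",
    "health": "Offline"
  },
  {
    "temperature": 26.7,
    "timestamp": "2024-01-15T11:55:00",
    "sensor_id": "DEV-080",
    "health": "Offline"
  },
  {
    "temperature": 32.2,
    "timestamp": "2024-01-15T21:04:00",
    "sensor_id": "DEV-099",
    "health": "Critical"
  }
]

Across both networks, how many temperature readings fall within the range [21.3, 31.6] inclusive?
7

Schema mapping: "measurement" (sensor_array_3) = "temperature" (sensor_array_1) = temperature

Readings in [21.3, 31.6] from sensor_array_3: 3
Readings in [21.3, 31.6] from sensor_array_1: 4

Total count: 3 + 4 = 7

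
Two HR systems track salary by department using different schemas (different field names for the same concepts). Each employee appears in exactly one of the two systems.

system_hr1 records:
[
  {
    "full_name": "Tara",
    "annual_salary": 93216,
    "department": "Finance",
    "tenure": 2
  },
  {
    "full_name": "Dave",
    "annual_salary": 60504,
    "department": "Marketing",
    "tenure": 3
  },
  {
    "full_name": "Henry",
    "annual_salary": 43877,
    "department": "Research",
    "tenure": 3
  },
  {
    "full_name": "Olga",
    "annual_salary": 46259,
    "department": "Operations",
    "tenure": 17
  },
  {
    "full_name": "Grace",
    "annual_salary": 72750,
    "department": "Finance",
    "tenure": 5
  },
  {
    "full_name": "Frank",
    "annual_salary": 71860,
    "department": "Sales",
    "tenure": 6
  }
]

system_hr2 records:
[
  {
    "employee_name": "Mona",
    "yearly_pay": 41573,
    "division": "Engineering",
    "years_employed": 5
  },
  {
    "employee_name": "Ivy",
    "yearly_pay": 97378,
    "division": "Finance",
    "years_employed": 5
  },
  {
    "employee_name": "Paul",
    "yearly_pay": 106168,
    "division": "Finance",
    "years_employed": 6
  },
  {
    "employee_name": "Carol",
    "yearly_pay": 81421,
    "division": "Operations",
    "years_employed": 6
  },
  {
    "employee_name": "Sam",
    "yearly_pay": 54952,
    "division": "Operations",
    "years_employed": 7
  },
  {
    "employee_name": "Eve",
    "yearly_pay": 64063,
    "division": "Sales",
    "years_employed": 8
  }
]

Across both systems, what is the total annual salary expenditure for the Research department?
43877

Schema mappings:
- "department" (system_hr1) = "division" (system_hr2) = department
- "annual_salary" (system_hr1) = "yearly_pay" (system_hr2) = salary

Research salaries from system_hr1: 43877
Research salaries from system_hr2: 0

Total: 43877 + 0 = 43877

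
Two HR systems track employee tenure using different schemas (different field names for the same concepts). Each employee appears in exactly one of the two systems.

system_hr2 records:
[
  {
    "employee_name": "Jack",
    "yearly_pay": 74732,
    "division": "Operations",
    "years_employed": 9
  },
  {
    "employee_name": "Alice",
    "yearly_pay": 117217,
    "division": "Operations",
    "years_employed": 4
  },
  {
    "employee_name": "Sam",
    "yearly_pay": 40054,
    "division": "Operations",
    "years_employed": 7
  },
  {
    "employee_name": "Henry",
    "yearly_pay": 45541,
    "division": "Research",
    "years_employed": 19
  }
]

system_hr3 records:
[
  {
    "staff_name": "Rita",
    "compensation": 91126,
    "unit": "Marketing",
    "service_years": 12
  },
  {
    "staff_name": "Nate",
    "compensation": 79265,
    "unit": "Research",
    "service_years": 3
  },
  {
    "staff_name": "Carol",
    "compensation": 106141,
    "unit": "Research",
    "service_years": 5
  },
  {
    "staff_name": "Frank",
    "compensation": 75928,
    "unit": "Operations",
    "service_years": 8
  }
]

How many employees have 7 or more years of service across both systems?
5

Reconcile schemas: "years_employed" (system_hr2) = "service_years" (system_hr3) = years of service

From system_hr2: 3 employees with >= 7 years
From system_hr3: 2 employees with >= 7 years

Total: 3 + 2 = 5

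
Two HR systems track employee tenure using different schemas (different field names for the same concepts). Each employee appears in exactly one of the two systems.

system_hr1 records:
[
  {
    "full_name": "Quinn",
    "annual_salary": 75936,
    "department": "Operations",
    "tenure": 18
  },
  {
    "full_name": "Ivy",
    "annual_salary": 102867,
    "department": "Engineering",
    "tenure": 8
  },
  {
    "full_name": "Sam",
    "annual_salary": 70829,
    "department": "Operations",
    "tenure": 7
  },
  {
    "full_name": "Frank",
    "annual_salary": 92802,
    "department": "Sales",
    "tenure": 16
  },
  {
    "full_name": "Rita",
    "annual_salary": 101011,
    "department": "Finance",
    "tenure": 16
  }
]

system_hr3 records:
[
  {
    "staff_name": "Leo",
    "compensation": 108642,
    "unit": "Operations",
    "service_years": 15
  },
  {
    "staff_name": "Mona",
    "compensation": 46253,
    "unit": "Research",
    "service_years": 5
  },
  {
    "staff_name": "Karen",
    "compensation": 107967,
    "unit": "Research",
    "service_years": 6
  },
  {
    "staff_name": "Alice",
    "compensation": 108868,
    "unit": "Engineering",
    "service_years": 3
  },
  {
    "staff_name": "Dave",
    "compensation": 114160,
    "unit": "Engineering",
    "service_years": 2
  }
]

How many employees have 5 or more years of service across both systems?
8

Reconcile schemas: "tenure" (system_hr1) = "service_years" (system_hr3) = years of service

From system_hr1: 5 employees with >= 5 years
From system_hr3: 3 employees with >= 5 years

Total: 5 + 3 = 8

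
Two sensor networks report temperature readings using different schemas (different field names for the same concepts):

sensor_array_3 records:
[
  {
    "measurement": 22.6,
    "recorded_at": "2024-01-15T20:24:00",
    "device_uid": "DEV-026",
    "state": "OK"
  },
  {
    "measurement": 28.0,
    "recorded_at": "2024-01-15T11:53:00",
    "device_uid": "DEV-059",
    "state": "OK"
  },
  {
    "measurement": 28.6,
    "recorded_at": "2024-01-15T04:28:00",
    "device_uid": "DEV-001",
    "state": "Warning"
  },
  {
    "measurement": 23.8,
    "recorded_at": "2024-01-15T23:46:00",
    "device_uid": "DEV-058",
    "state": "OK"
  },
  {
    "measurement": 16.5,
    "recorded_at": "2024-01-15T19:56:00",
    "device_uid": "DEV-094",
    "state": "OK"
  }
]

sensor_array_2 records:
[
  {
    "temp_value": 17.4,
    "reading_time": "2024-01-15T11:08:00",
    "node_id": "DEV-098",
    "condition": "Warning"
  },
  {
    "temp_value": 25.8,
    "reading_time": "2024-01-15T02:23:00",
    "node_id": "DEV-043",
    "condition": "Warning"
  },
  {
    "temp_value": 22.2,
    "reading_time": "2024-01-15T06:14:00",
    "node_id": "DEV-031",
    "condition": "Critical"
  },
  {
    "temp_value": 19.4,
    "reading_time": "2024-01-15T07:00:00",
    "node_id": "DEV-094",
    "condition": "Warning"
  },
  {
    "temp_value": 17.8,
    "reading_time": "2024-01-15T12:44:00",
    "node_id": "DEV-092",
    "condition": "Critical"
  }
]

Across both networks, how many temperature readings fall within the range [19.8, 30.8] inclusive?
6

Schema mapping: "measurement" (sensor_array_3) = "temp_value" (sensor_array_2) = temperature

Readings in [19.8, 30.8] from sensor_array_3: 4
Readings in [19.8, 30.8] from sensor_array_2: 2

Total count: 4 + 2 = 6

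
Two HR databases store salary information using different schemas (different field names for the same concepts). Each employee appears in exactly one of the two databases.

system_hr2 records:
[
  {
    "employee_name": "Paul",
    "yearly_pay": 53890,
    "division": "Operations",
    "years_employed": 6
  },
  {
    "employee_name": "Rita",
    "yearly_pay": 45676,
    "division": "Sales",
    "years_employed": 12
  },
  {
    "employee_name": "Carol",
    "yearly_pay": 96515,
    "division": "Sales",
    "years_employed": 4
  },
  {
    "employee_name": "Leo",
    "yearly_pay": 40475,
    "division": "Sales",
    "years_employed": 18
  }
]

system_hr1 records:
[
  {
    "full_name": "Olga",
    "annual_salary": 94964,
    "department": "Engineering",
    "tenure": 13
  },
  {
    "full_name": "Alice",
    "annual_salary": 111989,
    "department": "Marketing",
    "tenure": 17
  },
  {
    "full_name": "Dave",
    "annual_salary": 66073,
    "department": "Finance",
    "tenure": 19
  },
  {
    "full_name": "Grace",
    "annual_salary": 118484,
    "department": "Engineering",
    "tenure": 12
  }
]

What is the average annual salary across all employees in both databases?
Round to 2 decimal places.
78508.25

Schema mapping: "yearly_pay" (system_hr2) = "annual_salary" (system_hr1) = annual salary

All salaries: [53890, 45676, 96515, 40475, 94964, 111989, 66073, 118484]
Sum: 628066
Count: 8
Average: 628066 / 8 = 78508.25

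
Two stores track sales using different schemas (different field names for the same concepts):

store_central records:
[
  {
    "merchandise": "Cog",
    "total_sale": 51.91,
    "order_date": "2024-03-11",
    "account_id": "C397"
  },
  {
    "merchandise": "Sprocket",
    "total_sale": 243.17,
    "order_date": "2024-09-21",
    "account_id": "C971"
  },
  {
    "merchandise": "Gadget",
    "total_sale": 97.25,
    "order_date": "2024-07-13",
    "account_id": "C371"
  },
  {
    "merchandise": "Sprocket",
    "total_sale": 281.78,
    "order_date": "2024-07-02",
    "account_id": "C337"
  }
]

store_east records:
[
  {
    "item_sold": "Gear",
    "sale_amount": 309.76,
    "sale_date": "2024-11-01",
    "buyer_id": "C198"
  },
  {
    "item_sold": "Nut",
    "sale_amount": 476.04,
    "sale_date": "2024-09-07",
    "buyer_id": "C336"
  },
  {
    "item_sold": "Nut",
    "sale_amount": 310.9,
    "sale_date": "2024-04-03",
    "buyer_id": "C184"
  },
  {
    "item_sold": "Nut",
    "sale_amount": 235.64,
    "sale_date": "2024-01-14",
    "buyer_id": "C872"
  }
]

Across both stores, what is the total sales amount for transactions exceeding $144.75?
1857.29

Schema mapping: "total_sale" (store_central) = "sale_amount" (store_east) = sale amount

Sum of sales > $144.75 in store_central: 524.95
Sum of sales > $144.75 in store_east: 1332.34

Total: 524.95 + 1332.34 = 1857.29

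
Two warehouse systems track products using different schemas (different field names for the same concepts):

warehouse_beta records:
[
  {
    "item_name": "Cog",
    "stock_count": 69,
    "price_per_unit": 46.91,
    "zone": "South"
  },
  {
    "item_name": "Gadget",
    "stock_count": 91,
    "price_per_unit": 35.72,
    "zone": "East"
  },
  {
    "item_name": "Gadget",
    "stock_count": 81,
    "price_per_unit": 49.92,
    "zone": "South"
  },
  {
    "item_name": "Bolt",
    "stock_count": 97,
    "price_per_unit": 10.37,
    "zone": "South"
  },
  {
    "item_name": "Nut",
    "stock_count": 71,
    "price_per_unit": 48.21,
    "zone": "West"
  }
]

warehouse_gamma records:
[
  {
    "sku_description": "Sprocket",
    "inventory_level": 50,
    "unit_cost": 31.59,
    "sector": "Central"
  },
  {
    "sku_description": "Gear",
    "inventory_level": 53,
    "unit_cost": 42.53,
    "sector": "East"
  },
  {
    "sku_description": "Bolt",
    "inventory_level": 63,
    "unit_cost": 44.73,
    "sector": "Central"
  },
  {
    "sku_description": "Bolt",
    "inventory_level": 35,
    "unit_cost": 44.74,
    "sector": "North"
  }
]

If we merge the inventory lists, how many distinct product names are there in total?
6

Schema mapping: "item_name" (warehouse_beta) = "sku_description" (warehouse_gamma) = product name

Products in warehouse_beta: ['Bolt', 'Cog', 'Gadget', 'Nut']
Products in warehouse_gamma: ['Bolt', 'Gear', 'Sprocket']

Union (unique products): ['Bolt', 'Cog', 'Gadget', 'Gear', 'Nut', 'Sprocket']
Count: 6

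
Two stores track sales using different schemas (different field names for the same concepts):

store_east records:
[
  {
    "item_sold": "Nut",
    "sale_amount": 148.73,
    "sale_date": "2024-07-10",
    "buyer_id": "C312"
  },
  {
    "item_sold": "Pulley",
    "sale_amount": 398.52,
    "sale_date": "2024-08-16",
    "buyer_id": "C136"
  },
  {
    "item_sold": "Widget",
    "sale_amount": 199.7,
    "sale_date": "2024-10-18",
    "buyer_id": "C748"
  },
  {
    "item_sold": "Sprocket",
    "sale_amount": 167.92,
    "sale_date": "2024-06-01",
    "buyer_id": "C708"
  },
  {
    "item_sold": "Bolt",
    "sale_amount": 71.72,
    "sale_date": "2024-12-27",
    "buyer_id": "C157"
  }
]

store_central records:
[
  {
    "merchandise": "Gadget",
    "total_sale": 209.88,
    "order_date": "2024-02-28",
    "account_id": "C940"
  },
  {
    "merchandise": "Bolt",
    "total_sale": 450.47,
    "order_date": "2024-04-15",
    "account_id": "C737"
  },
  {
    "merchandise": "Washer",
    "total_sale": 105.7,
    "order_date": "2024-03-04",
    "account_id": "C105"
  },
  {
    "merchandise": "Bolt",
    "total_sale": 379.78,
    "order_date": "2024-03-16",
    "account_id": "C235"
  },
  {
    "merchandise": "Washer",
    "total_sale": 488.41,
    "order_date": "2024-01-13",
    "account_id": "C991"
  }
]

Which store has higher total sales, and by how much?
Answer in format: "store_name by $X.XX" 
store_central by $647.65

Schema mapping: "sale_amount" (store_east) = "total_sale" (store_central) = sale amount

Total for store_east: 986.59
Total for store_central: 1634.24

Difference: |986.59 - 1634.24| = 647.65
store_central has higher sales by $647.65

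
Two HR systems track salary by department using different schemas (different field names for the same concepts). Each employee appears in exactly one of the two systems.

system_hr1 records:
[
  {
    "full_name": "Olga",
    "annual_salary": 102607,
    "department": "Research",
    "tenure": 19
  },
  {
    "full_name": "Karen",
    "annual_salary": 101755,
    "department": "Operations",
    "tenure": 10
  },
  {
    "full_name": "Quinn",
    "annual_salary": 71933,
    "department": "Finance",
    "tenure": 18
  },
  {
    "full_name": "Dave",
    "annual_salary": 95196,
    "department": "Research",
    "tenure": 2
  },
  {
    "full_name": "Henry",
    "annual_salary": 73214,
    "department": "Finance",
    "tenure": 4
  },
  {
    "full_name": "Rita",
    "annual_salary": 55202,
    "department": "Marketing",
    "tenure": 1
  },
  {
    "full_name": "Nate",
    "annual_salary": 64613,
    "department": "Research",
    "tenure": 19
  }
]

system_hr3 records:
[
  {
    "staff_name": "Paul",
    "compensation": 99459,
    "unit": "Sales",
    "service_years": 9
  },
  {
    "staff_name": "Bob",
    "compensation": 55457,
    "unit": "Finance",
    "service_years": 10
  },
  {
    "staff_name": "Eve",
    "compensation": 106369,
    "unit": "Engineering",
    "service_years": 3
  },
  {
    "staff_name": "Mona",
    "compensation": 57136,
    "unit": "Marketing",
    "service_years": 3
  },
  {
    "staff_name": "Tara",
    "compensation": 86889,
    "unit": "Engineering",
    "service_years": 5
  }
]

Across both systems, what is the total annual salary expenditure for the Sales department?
99459

Schema mappings:
- "department" (system_hr1) = "unit" (system_hr3) = department
- "annual_salary" (system_hr1) = "compensation" (system_hr3) = salary

Sales salaries from system_hr1: 0
Sales salaries from system_hr3: 99459

Total: 0 + 99459 = 99459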